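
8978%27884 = 8978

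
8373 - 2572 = 5801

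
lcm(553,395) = 2765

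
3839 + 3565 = 7404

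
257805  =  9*28645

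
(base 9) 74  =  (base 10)67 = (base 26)2F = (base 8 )103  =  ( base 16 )43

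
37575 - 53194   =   - 15619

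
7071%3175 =721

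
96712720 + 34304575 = 131017295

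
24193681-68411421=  - 44217740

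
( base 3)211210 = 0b1001100111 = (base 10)615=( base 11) 50a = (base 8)1147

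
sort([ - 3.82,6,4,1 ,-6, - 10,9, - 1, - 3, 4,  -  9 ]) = [-10, - 9, - 6, - 3.82,-3,  -  1,1, 4,4,6 , 9]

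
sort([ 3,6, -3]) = [- 3, 3,6 ] 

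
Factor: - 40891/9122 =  - 2^( - 1)*103^1*397^1*4561^( - 1 )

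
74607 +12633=87240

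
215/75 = 43/15 = 2.87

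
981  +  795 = 1776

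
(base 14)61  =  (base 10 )85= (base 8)125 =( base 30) 2P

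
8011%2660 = 31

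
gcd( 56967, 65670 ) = 3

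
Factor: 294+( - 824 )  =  -2^1*5^1*53^1 =-530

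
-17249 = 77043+-94292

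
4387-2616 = 1771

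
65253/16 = 65253/16 = 4078.31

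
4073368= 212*19214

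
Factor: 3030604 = 2^2*757651^1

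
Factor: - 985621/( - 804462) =2^( - 1 )*3^(-1)* 7^1*13^1*10831^1 * 134077^( - 1)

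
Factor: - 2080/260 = -8= - 2^3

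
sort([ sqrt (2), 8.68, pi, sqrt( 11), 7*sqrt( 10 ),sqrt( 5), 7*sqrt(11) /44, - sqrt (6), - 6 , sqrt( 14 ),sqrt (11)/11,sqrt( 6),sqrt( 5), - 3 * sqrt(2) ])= [-6, - 3*sqrt( 2), - sqrt( 6), sqrt(11)/11, 7 * sqrt( 11)/44,sqrt( 2), sqrt( 5),sqrt( 5), sqrt( 6), pi, sqrt( 11), sqrt( 14), 8.68, 7*sqrt( 10) ]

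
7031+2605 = 9636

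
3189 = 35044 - 31855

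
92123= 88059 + 4064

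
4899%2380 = 139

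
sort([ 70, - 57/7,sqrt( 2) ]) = [  -  57/7 , sqrt(2),70 ] 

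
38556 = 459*84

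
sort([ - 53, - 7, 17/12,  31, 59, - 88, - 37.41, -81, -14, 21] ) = [ - 88, - 81, - 53, - 37.41,-14, - 7 , 17/12,21,31,59]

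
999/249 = 4 + 1/83 = 4.01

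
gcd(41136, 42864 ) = 48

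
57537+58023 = 115560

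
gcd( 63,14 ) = 7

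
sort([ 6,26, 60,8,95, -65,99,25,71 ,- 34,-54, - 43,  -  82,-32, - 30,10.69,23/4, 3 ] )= [ - 82, - 65, - 54,-43, - 34, - 32,-30,3,23/4,6,8,10.69,25,26,60,71, 95,99]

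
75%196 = 75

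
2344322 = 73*32114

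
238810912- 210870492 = 27940420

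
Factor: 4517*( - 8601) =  - 3^1*47^1 *61^1 * 4517^1 = - 38850717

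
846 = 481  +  365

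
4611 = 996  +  3615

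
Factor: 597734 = 2^1 * 53^1*5639^1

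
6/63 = 2/21 = 0.10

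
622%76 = 14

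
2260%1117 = 26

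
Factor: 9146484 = 2^2*3^2*29^1*8761^1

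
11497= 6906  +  4591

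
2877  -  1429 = 1448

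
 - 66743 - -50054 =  - 16689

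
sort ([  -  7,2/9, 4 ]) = [- 7, 2/9, 4] 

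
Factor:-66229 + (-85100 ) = -3^1*73^1*691^1= -151329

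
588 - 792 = - 204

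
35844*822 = 29463768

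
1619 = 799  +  820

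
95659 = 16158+79501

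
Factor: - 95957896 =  - 2^3*31^1 * 386927^1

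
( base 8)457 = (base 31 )9o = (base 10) 303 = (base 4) 10233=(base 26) bh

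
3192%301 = 182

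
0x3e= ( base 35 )1r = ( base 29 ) 24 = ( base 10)62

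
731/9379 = 731/9379 = 0.08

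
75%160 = 75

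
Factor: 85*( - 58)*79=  - 2^1*5^1*17^1*29^1 * 79^1  =  -389470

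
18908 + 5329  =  24237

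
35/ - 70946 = - 1 + 70911/70946=- 0.00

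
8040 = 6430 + 1610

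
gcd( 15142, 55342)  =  134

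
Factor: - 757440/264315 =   -  2^6 * 3^1*67^(- 1)  =  -192/67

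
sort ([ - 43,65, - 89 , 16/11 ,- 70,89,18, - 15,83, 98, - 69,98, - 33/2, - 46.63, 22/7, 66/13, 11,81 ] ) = [ - 89 ,-70,-69,  -  46.63,-43, - 33/2,  -  15,16/11,22/7,66/13,11,18,65,81,  83,89, 98, 98]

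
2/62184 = 1/31092 = 0.00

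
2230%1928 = 302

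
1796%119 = 11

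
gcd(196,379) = 1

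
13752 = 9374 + 4378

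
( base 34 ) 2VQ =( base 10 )3392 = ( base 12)1B68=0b110101000000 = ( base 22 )704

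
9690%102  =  0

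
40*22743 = 909720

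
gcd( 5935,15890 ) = 5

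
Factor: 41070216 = 2^3*3^1 *11^1*155569^1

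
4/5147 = 4/5147 = 0.00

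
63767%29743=4281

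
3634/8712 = 1817/4356 = 0.42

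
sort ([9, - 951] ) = [ -951,  9 ]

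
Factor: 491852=2^2  *  122963^1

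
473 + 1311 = 1784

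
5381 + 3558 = 8939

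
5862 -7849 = - 1987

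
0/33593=0 = 0.00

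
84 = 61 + 23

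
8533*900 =7679700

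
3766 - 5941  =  -2175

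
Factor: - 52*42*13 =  - 28392 = -2^3*3^1*7^1*13^2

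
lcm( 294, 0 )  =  0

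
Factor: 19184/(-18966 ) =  - 2^3*3^ ( - 1)*11^1*29^( - 1) = -88/87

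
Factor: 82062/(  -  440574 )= - 141/757 = - 3^1*47^1*757^( - 1)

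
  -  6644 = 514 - 7158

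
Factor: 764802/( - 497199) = -2^1 * 3^3*17^(-1)*4721^1*9749^( - 1) = - 254934/165733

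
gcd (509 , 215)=1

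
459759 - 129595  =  330164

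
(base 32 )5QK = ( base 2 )1011101010100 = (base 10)5972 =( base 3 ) 22012012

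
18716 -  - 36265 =54981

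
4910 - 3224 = 1686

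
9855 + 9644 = 19499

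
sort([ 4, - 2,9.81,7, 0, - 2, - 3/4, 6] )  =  [-2,-2,  -  3/4, 0, 4, 6,7, 9.81]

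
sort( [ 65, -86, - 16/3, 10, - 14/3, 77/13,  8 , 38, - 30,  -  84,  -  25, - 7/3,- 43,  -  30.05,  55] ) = [-86, - 84, - 43,  -  30.05, - 30, - 25,-16/3,-14/3, - 7/3, 77/13, 8, 10,38, 55, 65 ]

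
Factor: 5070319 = 419^1*12101^1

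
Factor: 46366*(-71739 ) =  -  2^1*3^3*97^1 *239^1*2657^1 =-3326250474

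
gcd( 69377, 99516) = 1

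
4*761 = 3044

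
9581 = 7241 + 2340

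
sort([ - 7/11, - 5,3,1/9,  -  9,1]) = [ - 9, - 5, - 7/11 , 1/9, 1, 3 ]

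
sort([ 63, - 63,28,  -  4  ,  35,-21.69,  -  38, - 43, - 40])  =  [ -63,  -  43, - 40, - 38, - 21.69, - 4,  28, 35, 63]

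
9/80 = 9/80 = 0.11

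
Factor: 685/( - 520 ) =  - 137/104= - 2^( - 3)*13^( - 1 )*137^1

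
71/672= 71/672 = 0.11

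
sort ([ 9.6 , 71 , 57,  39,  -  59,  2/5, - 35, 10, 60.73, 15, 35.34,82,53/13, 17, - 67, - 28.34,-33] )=[-67,  -  59, - 35,  -  33, - 28.34,2/5 , 53/13, 9.6, 10,15,17, 35.34,39,57,60.73, 71, 82]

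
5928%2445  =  1038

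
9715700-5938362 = 3777338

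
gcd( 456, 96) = 24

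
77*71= 5467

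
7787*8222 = 64024714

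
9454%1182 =1180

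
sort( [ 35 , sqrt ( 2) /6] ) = [ sqrt( 2) /6, 35 ]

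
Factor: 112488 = 2^3*3^1*43^1*109^1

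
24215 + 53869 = 78084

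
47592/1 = 47592 = 47592.00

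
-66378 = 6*( -11063 ) 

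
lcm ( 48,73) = 3504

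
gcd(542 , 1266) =2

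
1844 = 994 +850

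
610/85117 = 610/85117 = 0.01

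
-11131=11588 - 22719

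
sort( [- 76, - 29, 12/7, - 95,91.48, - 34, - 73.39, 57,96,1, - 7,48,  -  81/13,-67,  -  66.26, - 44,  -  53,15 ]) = [ - 95, - 76, - 73.39,-67,-66.26, - 53,-44, - 34,-29,  -  7, - 81/13, 1, 12/7, 15 , 48,57,91.48,96] 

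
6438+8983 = 15421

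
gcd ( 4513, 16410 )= 1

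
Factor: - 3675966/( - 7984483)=2^1*3^1*7^1*13^(  -  1)*29^( - 1)*21179^( -1 )*87523^1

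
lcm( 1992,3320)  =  9960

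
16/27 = 16/27 = 0.59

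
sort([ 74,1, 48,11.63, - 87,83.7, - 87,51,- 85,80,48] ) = [ - 87, - 87, - 85,1 , 11.63,48,48,51,74, 80,83.7]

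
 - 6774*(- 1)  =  6774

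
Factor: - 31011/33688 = -2^( - 3 ) * 3^1*4211^( - 1 )*10337^1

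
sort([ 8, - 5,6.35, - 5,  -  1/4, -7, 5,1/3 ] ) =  [  -  7,  -  5, - 5, - 1/4, 1/3, 5,6.35 , 8]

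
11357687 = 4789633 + 6568054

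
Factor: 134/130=5^( - 1)*13^( - 1 )*67^1  =  67/65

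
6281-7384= -1103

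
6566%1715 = 1421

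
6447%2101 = 144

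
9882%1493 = 924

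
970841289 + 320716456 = 1291557745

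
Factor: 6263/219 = 3^(  -  1 )*73^( -1 )*6263^1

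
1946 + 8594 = 10540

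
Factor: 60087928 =2^3*17^1*61^1*7243^1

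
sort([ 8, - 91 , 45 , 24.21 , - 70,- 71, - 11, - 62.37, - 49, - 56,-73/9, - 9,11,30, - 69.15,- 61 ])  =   [ -91, - 71, - 70, - 69.15, - 62.37, - 61, - 56, - 49, - 11, -9, - 73/9 , 8, 11 , 24.21, 30,45 ] 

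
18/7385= 18/7385 = 0.00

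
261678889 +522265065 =783943954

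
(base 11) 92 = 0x65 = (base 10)101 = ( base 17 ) 5G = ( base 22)4d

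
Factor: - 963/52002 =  - 1/54 = - 2^( - 1 )*3^( - 3 ) 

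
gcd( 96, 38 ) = 2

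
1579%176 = 171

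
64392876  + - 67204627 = -2811751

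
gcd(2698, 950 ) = 38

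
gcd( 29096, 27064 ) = 8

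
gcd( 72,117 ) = 9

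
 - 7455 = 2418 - 9873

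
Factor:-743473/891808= - 2^(-5)*31^(-1 )*827^1 = - 827/992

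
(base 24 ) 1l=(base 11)41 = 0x2D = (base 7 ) 63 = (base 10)45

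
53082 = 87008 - 33926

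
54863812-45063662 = 9800150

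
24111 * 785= 18927135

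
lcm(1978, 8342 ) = 191866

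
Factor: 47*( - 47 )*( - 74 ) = 2^1*37^1*47^2 = 163466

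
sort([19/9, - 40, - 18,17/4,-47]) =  [ - 47, - 40,- 18, 19/9,17/4]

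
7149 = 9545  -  2396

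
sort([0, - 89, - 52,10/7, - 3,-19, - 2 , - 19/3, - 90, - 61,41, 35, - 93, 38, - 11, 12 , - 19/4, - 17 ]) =[ - 93,- 90, - 89 , - 61, - 52,-19, - 17, -11,-19/3,-19/4, - 3,  -  2 , 0,10/7, 12,35,38,41]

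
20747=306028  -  285281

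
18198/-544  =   - 34+149/272 = -33.45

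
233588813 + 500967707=734556520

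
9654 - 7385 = 2269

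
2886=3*962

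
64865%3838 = 3457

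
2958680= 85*34808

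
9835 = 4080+5755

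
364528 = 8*45566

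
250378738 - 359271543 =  - 108892805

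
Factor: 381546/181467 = 2^1*3^(-1) *13^ ( - 1) * 41^1 = 82/39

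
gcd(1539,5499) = 9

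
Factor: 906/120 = 151/20 = 2^( - 2 ) * 5^(- 1 )*151^1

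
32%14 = 4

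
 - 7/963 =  - 7/963 =- 0.01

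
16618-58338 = -41720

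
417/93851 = 417/93851=0.00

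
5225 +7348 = 12573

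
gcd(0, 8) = 8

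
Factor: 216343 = 67^1*3229^1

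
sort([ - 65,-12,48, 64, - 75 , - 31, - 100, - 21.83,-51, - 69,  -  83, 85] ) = [ - 100, - 83,-75, - 69,-65, - 51, - 31, - 21.83, - 12, 48,  64, 85 ]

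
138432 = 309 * 448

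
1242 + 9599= 10841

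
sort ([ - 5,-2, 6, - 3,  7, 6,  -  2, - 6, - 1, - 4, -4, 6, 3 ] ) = [ - 6, -5 , - 4, - 4, - 3,-2,- 2, - 1,3, 6,6, 6,  7 ]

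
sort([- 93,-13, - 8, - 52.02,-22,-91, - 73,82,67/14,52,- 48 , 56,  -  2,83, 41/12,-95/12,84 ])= [ - 93, -91,  -  73,-52.02,-48,- 22, - 13, - 8, - 95/12,-2 , 41/12, 67/14,52,56,82, 83, 84] 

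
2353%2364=2353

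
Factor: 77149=179^1 * 431^1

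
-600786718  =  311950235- 912736953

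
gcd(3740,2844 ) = 4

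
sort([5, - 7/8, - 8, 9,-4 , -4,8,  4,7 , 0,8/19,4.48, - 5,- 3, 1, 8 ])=[ - 8, - 5 , - 4, - 4,  -  3,  -  7/8, 0, 8/19,1, 4, 4.48,5,  7, 8,8, 9 ] 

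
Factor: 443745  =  3^3*5^1*19^1*173^1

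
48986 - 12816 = 36170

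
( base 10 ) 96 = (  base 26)3i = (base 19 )51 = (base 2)1100000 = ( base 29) 39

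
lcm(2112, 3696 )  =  14784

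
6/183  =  2/61 = 0.03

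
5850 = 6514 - 664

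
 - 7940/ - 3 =7940/3 = 2646.67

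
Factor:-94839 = -3^1 * 101^1*313^1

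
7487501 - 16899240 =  - 9411739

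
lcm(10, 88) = 440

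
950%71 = 27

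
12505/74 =12505/74  =  168.99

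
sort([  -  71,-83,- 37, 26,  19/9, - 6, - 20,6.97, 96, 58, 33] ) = [-83  , - 71, -37,  -  20, - 6, 19/9, 6.97,26, 33,58,96]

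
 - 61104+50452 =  - 10652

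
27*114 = 3078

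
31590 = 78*405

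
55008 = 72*764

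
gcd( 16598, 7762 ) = 2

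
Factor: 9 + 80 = 89 = 89^1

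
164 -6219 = - 6055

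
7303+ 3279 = 10582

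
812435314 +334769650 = 1147204964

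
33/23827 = 33/23827 = 0.00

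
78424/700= 19606/175 =112.03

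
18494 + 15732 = 34226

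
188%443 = 188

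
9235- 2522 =6713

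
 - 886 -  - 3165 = 2279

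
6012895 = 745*8071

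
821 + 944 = 1765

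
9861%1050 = 411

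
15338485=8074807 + 7263678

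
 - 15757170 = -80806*195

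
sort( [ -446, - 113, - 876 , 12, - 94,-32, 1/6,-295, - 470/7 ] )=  [-876,-446,- 295 , - 113, - 94, -470/7,-32,1/6, 12]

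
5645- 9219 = -3574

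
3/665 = 3/665 = 0.00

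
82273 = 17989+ 64284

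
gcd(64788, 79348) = 4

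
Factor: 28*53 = 2^2*7^1*53^1 = 1484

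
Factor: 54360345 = 3^1*5^1*13^1*113^1*2467^1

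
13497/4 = 3374 + 1/4 = 3374.25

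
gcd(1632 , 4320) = 96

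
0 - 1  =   - 1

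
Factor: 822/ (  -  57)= -2^1* 19^(-1) *137^1= - 274/19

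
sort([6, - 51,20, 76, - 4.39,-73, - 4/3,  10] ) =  [ - 73, - 51,-4.39,- 4/3, 6,10,20,76]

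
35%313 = 35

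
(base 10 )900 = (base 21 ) 20I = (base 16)384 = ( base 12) 630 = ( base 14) 484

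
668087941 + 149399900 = 817487841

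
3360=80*42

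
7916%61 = 47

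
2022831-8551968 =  - 6529137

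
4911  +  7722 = 12633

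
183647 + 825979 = 1009626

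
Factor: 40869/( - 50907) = -3^1*19^1*71^ ( - 1)  =  - 57/71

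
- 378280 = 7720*( - 49)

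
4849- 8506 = -3657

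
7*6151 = 43057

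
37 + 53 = 90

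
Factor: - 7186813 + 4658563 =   -  2528250 = - 2^1*3^1*5^3*3371^1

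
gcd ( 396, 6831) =99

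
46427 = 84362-37935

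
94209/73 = 94209/73 = 1290.53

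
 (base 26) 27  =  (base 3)2012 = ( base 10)59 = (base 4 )323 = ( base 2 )111011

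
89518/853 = 89518/853 = 104.94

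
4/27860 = 1/6965 = 0.00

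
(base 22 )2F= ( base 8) 73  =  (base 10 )59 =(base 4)323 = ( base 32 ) 1R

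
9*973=8757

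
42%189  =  42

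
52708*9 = 474372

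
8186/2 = 4093= 4093.00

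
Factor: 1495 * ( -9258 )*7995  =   - 2^1*3^2*5^2*13^2*23^1*41^1*1543^1 = - 110656476450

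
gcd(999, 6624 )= 9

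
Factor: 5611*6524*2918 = 106816786552 = 2^3*7^1*31^1*181^1*233^1 * 1459^1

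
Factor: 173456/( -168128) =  - 2^(-2 )  *  71^ ( - 1) * 293^1= - 293/284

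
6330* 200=1266000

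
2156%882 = 392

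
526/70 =263/35= 7.51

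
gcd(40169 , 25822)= 1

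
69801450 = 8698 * 8025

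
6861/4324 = 1 + 2537/4324 = 1.59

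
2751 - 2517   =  234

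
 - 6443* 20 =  - 128860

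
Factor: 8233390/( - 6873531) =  - 2^1*3^( - 1 ) * 5^1*7^( - 1) * 11^1*29^2 * 89^1*327311^( - 1)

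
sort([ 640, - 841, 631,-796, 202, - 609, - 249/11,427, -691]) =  [ - 841,-796 ,-691,-609,-249/11,  202,  427, 631, 640 ]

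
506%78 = 38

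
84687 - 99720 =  - 15033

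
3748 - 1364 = 2384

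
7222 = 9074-1852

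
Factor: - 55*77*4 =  - 2^2*5^1 * 7^1*11^2 = - 16940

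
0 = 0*2110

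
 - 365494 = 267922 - 633416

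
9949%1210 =269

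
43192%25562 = 17630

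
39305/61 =39305/61 = 644.34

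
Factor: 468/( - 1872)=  - 2^( - 2 ) = -1/4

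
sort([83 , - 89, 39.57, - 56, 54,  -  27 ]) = [ - 89, - 56, - 27, 39.57, 54, 83]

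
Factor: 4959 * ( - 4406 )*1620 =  - 35395953480=-2^3*3^6*5^1*19^1*29^1 * 2203^1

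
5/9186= 5/9186 = 0.00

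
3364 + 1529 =4893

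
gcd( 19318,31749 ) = 1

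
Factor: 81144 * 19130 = 1552284720  =  2^4*3^2*5^1*7^2*23^1*1913^1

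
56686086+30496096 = 87182182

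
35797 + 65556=101353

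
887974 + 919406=1807380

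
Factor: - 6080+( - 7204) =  - 13284 = - 2^2 * 3^4*41^1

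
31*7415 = 229865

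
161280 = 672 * 240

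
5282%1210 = 442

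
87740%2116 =984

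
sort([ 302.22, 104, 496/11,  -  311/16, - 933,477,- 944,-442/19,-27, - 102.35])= [  -  944 , - 933,  -  102.35,-27, - 442/19, -311/16, 496/11, 104,  302.22, 477] 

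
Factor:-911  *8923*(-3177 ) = 3^2 * 353^1* 911^1*8923^1 = 25825365981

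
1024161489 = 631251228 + 392910261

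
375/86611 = 375/86611 = 0.00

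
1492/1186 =1 + 153/593 =1.26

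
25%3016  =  25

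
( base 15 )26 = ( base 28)18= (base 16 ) 24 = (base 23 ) 1d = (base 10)36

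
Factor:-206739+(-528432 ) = - 735171 = -  3^1*41^1*43^1*139^1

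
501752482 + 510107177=1011859659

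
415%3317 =415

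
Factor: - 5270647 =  - 59^1*157^1*569^1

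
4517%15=2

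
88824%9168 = 6312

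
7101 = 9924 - 2823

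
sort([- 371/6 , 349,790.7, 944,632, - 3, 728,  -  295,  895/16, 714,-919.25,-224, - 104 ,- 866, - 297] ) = [ - 919.25,-866,- 297, - 295, - 224,-104,  -  371/6,-3, 895/16, 349, 632,714, 728,790.7, 944]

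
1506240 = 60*25104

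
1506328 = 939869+566459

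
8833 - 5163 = 3670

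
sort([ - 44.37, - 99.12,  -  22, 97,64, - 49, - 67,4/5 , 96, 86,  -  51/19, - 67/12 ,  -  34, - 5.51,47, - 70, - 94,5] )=[ -99.12, - 94,-70,-67, - 49, - 44.37, - 34, - 22, - 67/12, - 5.51, - 51/19,4/5,5, 47 , 64,  86,96, 97] 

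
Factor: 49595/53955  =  91/99  =  3^( - 2 ) * 7^1*11^ ( - 1 )*13^1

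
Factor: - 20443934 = -2^1*7^1*1460281^1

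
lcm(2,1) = 2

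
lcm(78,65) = 390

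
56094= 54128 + 1966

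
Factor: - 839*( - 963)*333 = 269049681 =3^4*37^1*107^1 * 839^1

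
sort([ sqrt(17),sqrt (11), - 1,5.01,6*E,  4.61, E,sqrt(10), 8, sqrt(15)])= [ - 1,E,sqrt(10),  sqrt (11 ),sqrt(15), sqrt( 17), 4.61, 5.01, 8, 6  *E] 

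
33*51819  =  1710027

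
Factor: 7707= 3^1*7^1 * 367^1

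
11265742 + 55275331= 66541073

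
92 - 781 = - 689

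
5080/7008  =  635/876 =0.72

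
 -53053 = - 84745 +31692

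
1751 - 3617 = - 1866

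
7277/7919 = 7277/7919 = 0.92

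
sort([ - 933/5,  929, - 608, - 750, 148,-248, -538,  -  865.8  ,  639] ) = [ - 865.8, - 750, - 608,  -  538,-248, - 933/5,148, 639, 929 ] 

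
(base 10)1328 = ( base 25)233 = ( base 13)7B2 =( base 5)20303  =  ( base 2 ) 10100110000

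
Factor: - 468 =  - 2^2*3^2*13^1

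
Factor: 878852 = 2^2*13^1  *16901^1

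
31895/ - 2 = - 15948+1/2 = - 15947.50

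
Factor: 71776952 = 2^3 * 13^1 * 690163^1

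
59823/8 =59823/8 = 7477.88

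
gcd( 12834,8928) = 558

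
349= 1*349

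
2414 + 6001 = 8415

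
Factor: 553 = 7^1 * 79^1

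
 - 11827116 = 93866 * (-126 ) 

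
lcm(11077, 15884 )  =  841852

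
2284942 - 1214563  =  1070379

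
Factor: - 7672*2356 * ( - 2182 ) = 39440156224= 2^6*7^1*19^1*31^1*137^1 * 1091^1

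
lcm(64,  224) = 448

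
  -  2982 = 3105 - 6087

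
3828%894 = 252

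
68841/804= 22947/268 = 85.62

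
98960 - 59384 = 39576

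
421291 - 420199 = 1092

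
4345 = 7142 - 2797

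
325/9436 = 325/9436  =  0.03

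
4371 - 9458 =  - 5087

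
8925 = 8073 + 852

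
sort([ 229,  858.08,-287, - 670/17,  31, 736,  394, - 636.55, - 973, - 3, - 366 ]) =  [  -  973, - 636.55 , - 366, - 287 , - 670/17, - 3, 31,229,394, 736,  858.08] 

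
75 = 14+61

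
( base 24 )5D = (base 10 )133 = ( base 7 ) 250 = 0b10000101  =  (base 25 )58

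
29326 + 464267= 493593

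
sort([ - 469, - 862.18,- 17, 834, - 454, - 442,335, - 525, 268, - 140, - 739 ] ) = [ - 862.18, - 739, - 525 , -469, - 454,-442 , - 140,-17, 268,335,834] 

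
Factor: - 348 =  - 2^2*3^1*29^1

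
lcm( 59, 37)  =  2183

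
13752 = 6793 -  - 6959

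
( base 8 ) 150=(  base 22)4g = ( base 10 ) 104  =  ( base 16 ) 68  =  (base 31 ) 3b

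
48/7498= 24/3749= 0.01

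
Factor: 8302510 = 2^1*5^1*761^1 * 1091^1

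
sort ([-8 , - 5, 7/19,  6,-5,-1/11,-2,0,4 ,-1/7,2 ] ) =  [ - 8,-5, - 5,-2 , - 1/7, - 1/11,  0,7/19,2,4,6] 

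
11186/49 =1598/7 = 228.29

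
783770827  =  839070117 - 55299290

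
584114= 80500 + 503614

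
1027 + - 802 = 225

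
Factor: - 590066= - 2^1 * 295033^1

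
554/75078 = 277/37539 = 0.01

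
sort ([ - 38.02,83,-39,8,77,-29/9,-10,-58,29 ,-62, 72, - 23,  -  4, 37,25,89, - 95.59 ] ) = [  -  95.59,-62, - 58,-39,-38.02, - 23,-10, - 4,-29/9, 8 , 25, 29,37,72,77, 83,89] 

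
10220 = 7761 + 2459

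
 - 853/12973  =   - 853/12973 = -  0.07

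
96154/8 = 12019 +1/4= 12019.25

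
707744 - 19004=688740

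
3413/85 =40+ 13/85 = 40.15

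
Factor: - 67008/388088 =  - 24/139 = - 2^3*3^1*139^( - 1)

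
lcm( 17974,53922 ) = 53922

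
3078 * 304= 935712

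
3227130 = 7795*414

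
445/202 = 445/202=2.20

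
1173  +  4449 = 5622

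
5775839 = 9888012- 4112173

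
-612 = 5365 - 5977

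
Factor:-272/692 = -68/173  =  - 2^2*17^1*173^ ( - 1 ) 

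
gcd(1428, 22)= 2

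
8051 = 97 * 83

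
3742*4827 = 18062634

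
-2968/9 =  - 330 + 2/9 = -329.78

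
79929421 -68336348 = 11593073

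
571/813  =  571/813 =0.70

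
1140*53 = 60420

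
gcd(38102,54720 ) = 2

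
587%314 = 273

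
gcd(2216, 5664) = 8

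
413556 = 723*572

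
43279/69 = 43279/69 = 627.23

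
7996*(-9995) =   -  79920020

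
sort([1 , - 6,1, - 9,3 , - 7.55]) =[ - 9,- 7.55,  -  6 , 1,1,3]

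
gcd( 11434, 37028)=2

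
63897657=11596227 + 52301430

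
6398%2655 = 1088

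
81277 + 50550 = 131827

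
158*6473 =1022734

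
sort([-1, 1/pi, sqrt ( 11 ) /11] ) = [-1,sqrt(11)/11, 1/pi ] 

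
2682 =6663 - 3981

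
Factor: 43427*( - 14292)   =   - 2^2*3^2*397^1*43427^1 = - 620658684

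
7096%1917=1345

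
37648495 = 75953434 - 38304939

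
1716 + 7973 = 9689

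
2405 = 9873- 7468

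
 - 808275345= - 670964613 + -137310732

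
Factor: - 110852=- 2^2*7^1*37^1*107^1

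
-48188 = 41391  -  89579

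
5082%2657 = 2425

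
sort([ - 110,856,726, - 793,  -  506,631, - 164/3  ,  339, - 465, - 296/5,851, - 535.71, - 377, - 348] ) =[ - 793,- 535.71,-506, - 465, -377, - 348,-110, - 296/5, - 164/3,339,631, 726,851, 856] 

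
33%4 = 1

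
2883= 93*31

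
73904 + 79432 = 153336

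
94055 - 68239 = 25816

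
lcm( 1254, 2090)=6270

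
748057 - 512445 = 235612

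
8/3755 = 8/3755 = 0.00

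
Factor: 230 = 2^1*5^1*23^1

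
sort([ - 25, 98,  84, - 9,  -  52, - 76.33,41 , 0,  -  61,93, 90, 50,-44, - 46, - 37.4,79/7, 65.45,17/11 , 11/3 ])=[ - 76.33, - 61, - 52, - 46, - 44 , - 37.4,-25, - 9, 0, 17/11,11/3,79/7,41, 50,65.45,  84,90,93, 98]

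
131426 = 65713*2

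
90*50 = 4500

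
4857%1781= 1295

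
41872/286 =20936/143 =146.41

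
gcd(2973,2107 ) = 1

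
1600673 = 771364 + 829309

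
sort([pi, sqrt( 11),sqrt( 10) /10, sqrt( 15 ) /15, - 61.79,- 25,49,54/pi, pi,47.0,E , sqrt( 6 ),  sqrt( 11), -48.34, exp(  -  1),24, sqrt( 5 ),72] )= [- 61.79, - 48.34,  -  25, sqrt( 15) /15,sqrt(10) /10,exp( - 1),sqrt( 5 ),sqrt (6),E, pi,pi,sqrt(11)  ,  sqrt(11 ), 54/pi , 24,47.0,49,72] 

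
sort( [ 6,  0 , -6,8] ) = [-6, 0,6,8 ] 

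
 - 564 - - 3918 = 3354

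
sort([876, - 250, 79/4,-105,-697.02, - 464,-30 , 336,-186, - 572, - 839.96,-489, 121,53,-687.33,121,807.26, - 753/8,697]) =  [ - 839.96,-697.02, - 687.33, - 572,-489,-464, - 250,-186  , - 105, - 753/8,-30,79/4, 53, 121,121, 336,697, 807.26, 876]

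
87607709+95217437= 182825146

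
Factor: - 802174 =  - 2^1*401087^1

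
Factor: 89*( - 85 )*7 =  - 52955 = - 5^1*7^1*17^1*89^1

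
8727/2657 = 3 + 756/2657=3.28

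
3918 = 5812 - 1894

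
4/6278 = 2/3139 =0.00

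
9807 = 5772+4035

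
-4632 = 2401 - 7033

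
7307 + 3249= 10556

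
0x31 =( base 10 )49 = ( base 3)1211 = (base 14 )37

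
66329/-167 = -398 + 137/167=-397.18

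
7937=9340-1403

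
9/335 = 9/335 = 0.03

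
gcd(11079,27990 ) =9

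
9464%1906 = 1840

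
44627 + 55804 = 100431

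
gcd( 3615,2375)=5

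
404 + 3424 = 3828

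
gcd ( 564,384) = 12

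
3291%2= 1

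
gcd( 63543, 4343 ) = 1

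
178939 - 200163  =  - 21224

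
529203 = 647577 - 118374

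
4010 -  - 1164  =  5174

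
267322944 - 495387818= - 228064874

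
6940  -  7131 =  - 191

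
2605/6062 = 2605/6062 = 0.43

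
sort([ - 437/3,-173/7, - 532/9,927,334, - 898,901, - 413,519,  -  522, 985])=[-898, - 522, - 413, - 437/3,-532/9, - 173/7,334,519,901 , 927, 985] 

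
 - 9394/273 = -35 + 23/39 = - 34.41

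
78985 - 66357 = 12628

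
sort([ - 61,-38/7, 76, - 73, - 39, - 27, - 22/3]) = [ - 73, - 61, - 39 , - 27, - 22/3,-38/7, 76]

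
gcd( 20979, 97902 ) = 6993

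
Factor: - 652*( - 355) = 231460 = 2^2 * 5^1 * 71^1*163^1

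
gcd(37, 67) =1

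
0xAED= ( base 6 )20541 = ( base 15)C67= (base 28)3FP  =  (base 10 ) 2797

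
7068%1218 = 978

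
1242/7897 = 1242/7897  =  0.16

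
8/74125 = 8/74125 = 0.00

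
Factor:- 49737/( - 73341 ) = 59/87 =3^( - 1)*29^(-1 )*59^1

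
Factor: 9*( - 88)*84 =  - 66528 =- 2^5*3^3 *7^1*11^1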